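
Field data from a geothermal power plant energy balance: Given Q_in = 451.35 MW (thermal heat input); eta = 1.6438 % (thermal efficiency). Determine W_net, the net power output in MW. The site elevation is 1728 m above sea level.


W_net = eta / 100 * Q_in
W_net = 1.6438 / 100 * 451.35
W_net = 7.4193 MW


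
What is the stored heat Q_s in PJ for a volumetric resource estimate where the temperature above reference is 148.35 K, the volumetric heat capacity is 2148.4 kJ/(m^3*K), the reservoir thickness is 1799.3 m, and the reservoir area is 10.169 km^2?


Step 1: Vr = A*1e6*hr = 10.169*1e6*1799.3 = 1.829708e+10 m^3
Step 2: Q_s = Vr*rhoc*dT/1e12 = 1.829708e+10*2148.4*148.35/1e12 = 5831.6 PJ
Q_s = 5831.6 PJ


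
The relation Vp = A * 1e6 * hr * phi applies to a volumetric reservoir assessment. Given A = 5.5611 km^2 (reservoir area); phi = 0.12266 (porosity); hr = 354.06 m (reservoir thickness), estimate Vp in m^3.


Vp = A * 1e6 * hr * phi
Vp = 5.5611 * 1e6 * 354.06 * 0.12266
Vp = 2.4151e+08 m^3


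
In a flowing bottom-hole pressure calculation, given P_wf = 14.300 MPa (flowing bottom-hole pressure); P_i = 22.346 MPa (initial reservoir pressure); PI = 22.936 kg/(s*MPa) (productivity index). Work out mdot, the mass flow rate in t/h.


mdot = (P_i - P_wf) * PI
mdot = (22.346 - 14.300) * 22.936
mdot = 184.5431 kg/s
Convert: 184.5431 kg/s * 3.6 = 664.36 t/h
mdot = 664.36 t/h


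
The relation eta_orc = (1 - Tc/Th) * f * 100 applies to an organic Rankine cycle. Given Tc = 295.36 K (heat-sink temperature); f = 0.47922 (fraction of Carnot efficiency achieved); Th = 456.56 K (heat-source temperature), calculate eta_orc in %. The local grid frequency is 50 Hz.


eta_orc = (1 - Tc/Th) * f * 100
eta_orc = (1 - 295.36/456.56) * 0.47922 * 100
eta_orc = 16.920 %


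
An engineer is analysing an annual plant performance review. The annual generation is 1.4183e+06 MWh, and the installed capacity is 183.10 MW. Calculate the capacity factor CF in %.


CF = E_a / (cap * 8760) * 100
CF = 1.4183e+06 / (183.10 * 8760) * 100
CF = 88.425 %


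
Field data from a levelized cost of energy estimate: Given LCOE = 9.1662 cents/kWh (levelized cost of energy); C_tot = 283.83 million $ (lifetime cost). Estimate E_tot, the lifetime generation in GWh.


E_tot = C_tot / LCOE * 100
E_tot = 283.83 / 9.1662 * 100
E_tot = 3096.5 GWh


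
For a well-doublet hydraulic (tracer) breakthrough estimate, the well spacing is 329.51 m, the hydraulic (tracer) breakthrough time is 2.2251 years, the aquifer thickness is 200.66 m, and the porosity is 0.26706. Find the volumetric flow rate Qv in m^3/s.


Qv = pi*hr*phi*L^2 / (3*t_bt*365.25*86400)
Qv = pi*200.66*0.26706*329.51^2 / (3*2.2251*365.25*86400)
Qv = 0.086772 m^3/s


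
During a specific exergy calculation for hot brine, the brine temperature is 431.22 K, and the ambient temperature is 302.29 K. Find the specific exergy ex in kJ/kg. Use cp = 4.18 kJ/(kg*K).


ex = cp * ((T_b - T_0) - T_0 * ln(T_b/T_0))
ex = 4.18 * ((431.22 - 302.29) - 302.29 * ln(431.22/302.29))
ex = 90.067 kJ/kg


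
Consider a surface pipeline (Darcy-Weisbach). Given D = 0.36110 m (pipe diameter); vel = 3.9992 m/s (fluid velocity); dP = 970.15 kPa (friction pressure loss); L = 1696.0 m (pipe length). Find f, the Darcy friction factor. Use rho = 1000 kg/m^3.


f = dP*1000 / ((L/D)*(rho*vel^2/2))
f = 970.15*1000 / ((1696.0/0.36110)*(1000*3.9992^2/2))
f = 0.025830


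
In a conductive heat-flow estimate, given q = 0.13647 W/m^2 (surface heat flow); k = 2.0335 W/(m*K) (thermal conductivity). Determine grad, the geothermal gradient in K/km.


grad = q * 1000 / k
grad = 0.13647 * 1000 / 2.0335
grad = 67.11089 deg C/km
Convert: 67.11089 deg C/km * 1.0 = 67.111 K/km
grad = 67.111 K/km


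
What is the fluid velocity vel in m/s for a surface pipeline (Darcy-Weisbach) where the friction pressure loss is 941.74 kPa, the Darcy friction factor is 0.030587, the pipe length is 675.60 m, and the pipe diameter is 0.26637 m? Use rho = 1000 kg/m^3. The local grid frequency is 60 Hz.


vel = sqrt(dP*1000*2*D / (f*L*rho))
vel = sqrt(941.74*1000*2*0.26637 / (0.030587*675.60*1000))
vel = 4.9273 m/s


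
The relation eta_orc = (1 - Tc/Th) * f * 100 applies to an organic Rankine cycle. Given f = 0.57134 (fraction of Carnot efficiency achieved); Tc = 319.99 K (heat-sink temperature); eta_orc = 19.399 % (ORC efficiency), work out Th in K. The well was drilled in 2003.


Th = Tc / (1 - (eta_orc/100)/f)
Th = 319.99 / (1 - (19.399/100)/0.57134)
Th = 484.49 K


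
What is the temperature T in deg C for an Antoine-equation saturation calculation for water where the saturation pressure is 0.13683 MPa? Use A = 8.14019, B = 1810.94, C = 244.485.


T = B / (A - log10(P_sat * 760 / 0.101325)) - C
T = 1810.94 / (8.14019 - log10(0.13683 * 760 / 0.101325)) - 244.485
T = 108.60 deg C


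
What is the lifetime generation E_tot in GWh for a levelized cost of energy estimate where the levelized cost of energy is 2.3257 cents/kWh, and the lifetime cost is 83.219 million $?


E_tot = C_tot / LCOE * 100
E_tot = 83.219 / 2.3257 * 100
E_tot = 3578.2 GWh


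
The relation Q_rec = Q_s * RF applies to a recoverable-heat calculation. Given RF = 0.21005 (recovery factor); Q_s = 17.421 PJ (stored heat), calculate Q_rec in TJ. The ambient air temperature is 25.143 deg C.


Q_rec = Q_s * RF
Q_rec = 17.421 * 0.21005
Q_rec = 3.659281 PJ
Convert: 3.659281 PJ * 1000.0 = 3659.3 TJ
Q_rec = 3659.3 TJ


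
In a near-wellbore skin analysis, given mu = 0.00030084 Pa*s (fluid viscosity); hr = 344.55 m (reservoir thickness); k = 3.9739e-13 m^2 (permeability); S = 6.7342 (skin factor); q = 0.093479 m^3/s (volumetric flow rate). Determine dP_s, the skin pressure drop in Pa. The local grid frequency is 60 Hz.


dP_s = S * q * mu / (2*pi*k*hr) / 1000
dP_s = 6.7342 * 0.093479 * 0.00030084 / (2*pi*3.9739e-13*344.55) / 1000
dP_s = 220.1337 kPa
Convert: 220.1337 kPa * 1000.0 = 2.2013e+05 Pa
dP_s = 2.2013e+05 Pa


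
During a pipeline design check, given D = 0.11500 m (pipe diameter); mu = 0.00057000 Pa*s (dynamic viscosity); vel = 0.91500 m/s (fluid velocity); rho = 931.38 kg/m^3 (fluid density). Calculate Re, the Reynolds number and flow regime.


Step 1: Re = rho*vel*D/mu = 931.38*0.915*0.115/0.00057 = 1.7194e+05
Step 2: Re = 1.7194e+05 > 4000, so flow is turbulent.
Re = 1.7194e+05 (turbulent)


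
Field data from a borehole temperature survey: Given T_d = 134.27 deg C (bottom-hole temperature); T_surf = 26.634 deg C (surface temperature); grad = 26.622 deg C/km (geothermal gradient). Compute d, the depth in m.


d = (T_d - T_surf) / grad * 1000
d = (134.27 - 26.634) / 26.622 * 1000
d = 4043.1 m


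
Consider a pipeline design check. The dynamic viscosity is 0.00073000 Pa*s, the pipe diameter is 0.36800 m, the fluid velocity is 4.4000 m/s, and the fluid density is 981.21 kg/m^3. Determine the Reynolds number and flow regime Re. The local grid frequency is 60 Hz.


Step 1: Re = rho*vel*D/mu = 981.21*4.4*0.368/0.00073 = 2.1764e+06
Step 2: Re = 2.1764e+06 > 4000, so flow is turbulent.
Re = 2.1764e+06 (turbulent)


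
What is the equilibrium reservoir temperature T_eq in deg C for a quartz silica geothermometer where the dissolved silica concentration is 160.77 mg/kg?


T_eq = 1309 / (5.19 - log10(SiO2)) - 273.15
T_eq = 1309 / (5.19 - log10(160.77)) - 273.15
T_eq = 165.55 deg C


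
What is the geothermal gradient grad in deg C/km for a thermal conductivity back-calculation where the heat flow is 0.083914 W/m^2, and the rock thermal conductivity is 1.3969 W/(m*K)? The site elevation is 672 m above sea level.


grad = q / k * 1000
grad = 0.083914 / 1.3969 * 1000
grad = 60.072 deg C/km


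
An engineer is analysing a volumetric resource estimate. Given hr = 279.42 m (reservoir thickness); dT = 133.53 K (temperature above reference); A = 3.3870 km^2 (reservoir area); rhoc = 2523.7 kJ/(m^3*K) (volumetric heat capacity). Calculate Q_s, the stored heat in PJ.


Step 1: Vr = A*1e6*hr = 3.387*1e6*279.42 = 9.463955e+08 m^3
Step 2: Q_s = Vr*rhoc*dT/1e12 = 9.463955e+08*2523.7*133.53/1e12 = 318.93 PJ
Q_s = 318.93 PJ


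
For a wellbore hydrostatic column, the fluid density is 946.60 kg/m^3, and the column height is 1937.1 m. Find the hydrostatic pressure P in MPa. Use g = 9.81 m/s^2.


P = rho * g * h / 1e6
P = 946.60 * 9.81 * 1937.1 / 1e6
P = 17.988 MPa


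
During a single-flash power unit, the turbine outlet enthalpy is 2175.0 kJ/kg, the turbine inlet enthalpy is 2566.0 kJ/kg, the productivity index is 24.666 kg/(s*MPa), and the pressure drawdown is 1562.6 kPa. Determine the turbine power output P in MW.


Step 1: mdot = PI * dP / 1000 = 24.666 * 1562.6 / 1000 = 38.54309 kg/s
Step 2: P = mdot*(h_in - h_out)/1000 = 38.54309*(2566.0 - 2175.0)/1000 = 15.070 MW
P = 15.070 MW


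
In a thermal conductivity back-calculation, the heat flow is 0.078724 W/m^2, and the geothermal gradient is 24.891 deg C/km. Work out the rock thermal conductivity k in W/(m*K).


k = q / (grad / 1000)
k = 0.078724 / (24.891 / 1000)
k = 3.1627 W/(m*K)


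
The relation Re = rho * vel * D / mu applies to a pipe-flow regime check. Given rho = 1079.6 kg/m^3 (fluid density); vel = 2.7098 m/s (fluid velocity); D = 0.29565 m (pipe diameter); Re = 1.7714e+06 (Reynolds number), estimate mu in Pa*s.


mu = rho * vel * D / Re
mu = 1079.6 * 2.7098 * 0.29565 / 1.7714e+06
mu = 0.00048827 Pa*s


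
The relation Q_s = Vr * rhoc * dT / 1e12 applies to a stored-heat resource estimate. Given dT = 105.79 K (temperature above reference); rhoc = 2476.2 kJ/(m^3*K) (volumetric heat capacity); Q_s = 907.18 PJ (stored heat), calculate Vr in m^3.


Vr = Q_s * 1e12 / (rhoc * dT)
Vr = 907.18 * 1e12 / (2476.2 * 105.79)
Vr = 3.4631e+09 m^3


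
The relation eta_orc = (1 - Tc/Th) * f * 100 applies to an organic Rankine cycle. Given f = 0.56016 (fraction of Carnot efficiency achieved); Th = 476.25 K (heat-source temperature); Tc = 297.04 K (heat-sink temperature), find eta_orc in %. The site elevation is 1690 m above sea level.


eta_orc = (1 - Tc/Th) * f * 100
eta_orc = (1 - 297.04/476.25) * 0.56016 * 100
eta_orc = 21.078 %


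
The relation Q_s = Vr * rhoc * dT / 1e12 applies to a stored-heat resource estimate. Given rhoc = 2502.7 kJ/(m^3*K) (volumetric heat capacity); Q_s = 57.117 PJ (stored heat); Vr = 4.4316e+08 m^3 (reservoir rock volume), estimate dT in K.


dT = Q_s * 1e12 / (Vr * rhoc)
dT = 57.117 * 1e12 / (4.4316e+08 * 2502.7)
dT = 51.499 K


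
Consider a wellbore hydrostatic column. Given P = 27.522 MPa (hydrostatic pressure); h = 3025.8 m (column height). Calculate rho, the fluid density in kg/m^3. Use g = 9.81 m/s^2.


rho = P * 1e6 / (g * h)
rho = 27.522 * 1e6 / (9.81 * 3025.8)
rho = 927.19 kg/m^3


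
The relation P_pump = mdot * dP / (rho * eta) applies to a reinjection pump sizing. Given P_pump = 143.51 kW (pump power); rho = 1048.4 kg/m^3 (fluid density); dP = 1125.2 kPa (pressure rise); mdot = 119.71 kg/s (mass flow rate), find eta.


eta = mdot * dP / (rho * P_pump)
eta = 119.71 * 1125.2 / (1048.4 * 143.51)
eta = 0.89526


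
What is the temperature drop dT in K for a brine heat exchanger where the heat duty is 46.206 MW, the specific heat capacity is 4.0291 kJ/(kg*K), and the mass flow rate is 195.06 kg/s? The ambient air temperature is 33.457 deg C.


dT = Q * 1000 / (mdot * cp)
dT = 46.206 * 1000 / (195.06 * 4.0291)
dT = 58.793 K


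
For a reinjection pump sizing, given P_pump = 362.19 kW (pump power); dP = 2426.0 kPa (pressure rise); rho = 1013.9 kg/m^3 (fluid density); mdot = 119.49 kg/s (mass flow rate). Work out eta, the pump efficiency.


eta = mdot * dP / (rho * P_pump)
eta = 119.49 * 2426.0 / (1013.9 * 362.19)
eta = 0.78939


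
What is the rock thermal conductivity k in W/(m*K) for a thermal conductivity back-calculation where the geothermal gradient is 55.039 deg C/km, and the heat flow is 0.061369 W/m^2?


k = q / (grad / 1000)
k = 0.061369 / (55.039 / 1000)
k = 1.1150 W/(m*K)


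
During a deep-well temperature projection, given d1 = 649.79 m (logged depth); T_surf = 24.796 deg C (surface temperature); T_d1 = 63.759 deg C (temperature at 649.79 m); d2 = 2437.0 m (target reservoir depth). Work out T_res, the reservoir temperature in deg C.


Step 1: grad = (T_d1 - T_surf)/d1 * 1000 = (63.759 - 24.796)/649.79 * 1000 = 59.96245 deg C/km
Step 2: T_res = T_surf + grad*d2/1000 = 24.796 + 59.96245*2437.0/1000 = 170.92 deg C
T_res = 170.92 deg C


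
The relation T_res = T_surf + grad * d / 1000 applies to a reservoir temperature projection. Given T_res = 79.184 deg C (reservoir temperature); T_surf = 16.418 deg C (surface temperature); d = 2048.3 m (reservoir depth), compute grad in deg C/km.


grad = (T_res - T_surf) / d * 1000
grad = (79.184 - 16.418) / 2048.3 * 1000
grad = 30.643 deg C/km


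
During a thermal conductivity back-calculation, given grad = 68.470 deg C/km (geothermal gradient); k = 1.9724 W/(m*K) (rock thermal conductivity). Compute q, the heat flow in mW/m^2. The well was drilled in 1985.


q = k * grad / 1000
q = 1.9724 * 68.470 / 1000
q = 0.1350502 W/m^2
Convert: 0.1350502 W/m^2 * 1000.0 = 135.05 mW/m^2
q = 135.05 mW/m^2


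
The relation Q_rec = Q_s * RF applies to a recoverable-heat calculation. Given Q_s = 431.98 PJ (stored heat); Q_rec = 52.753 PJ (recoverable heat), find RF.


RF = Q_rec / Q_s
RF = 52.753 / 431.98
RF = 0.12212


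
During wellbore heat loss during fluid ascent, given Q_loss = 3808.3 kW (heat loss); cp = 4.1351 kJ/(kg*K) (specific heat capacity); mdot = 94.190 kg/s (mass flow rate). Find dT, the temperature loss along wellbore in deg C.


dT = Q_loss / (mdot * cp)
dT = 3808.3 / (94.190 * 4.1351)
dT = 9.777782 K
Convert (temperature difference, 1 K = 1 deg C): 9.777782 K = 9.777782 deg C
dT = 9.7778 deg C


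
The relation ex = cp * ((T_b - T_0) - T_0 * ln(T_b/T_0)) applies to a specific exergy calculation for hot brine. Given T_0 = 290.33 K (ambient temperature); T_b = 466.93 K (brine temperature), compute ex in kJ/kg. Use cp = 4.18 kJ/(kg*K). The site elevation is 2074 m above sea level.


ex = cp * ((T_b - T_0) - T_0 * ln(T_b/T_0))
ex = 4.18 * ((466.93 - 290.33) - 290.33 * ln(466.93/290.33))
ex = 161.54 kJ/kg


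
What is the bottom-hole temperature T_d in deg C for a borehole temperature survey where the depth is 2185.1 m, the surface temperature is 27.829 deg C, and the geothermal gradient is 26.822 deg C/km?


T_d = T_surf + grad * d / 1000
T_d = 27.829 + 26.822 * 2185.1 / 1000
T_d = 86.438 deg C


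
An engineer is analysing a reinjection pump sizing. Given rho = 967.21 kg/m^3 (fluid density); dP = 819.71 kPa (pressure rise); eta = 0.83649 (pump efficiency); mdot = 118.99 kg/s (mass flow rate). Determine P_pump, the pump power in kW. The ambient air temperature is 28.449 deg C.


P_pump = mdot * dP / (rho * eta)
P_pump = 118.99 * 819.71 / (967.21 * 0.83649)
P_pump = 120.56 kW


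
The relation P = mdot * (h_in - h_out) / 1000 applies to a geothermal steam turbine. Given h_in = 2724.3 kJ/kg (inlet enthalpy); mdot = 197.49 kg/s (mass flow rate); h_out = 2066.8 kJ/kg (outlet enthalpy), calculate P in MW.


P = mdot * (h_in - h_out) / 1000
P = 197.49 * (2724.3 - 2066.8) / 1000
P = 129.85 MW


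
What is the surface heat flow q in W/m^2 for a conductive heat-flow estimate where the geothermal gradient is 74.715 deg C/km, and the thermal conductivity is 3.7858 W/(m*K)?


q = k * grad / 1000
q = 3.7858 * 74.715 / 1000
q = 0.28286 W/m^2


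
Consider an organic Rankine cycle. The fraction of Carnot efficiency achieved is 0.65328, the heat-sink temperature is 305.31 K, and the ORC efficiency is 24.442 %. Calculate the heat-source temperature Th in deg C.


Th = Tc / (1 - (eta_orc/100)/f)
Th = 305.31 / (1 - (24.442/100)/0.65328)
Th = 487.8269 K
Convert to deg C: 487.8269 - 273.15 = 214.68 deg C
Th = 214.68 deg C


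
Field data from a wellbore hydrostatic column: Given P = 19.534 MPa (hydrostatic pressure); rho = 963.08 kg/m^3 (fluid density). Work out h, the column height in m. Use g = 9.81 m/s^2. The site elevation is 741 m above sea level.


h = P * 1e6 / (g * rho)
h = 19.534 * 1e6 / (9.81 * 963.08)
h = 2067.6 m


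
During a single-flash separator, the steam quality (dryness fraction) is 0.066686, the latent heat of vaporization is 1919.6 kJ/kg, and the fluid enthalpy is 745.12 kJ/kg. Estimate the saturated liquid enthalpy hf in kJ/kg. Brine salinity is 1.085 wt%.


hf = h - x * hfg
hf = 745.12 - 0.066686 * 1919.6
hf = 617.11 kJ/kg


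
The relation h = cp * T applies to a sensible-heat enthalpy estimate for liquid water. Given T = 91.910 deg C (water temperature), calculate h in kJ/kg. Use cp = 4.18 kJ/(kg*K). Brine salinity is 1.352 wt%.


h = cp * T
h = 4.18 * 91.910
h = 384.18 kJ/kg


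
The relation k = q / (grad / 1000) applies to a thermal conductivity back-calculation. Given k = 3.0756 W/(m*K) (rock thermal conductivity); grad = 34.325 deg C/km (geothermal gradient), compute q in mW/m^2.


q = k * grad / 1000
q = 3.0756 * 34.325 / 1000
q = 0.1055700 W/m^2
Convert: 0.1055700 W/m^2 * 1000.0 = 105.57 mW/m^2
q = 105.57 mW/m^2


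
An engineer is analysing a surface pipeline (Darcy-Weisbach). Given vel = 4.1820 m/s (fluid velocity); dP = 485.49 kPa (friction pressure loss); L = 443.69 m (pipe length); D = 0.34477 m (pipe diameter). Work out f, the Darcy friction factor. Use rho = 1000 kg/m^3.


f = dP*1000 / ((L/D)*(rho*vel^2/2))
f = 485.49*1000 / ((443.69/0.34477)*(1000*4.1820^2/2))
f = 0.043141


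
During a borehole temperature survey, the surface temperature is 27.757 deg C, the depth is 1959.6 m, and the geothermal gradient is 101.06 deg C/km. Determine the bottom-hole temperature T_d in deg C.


T_d = T_surf + grad * d / 1000
T_d = 27.757 + 101.06 * 1959.6 / 1000
T_d = 225.79 deg C


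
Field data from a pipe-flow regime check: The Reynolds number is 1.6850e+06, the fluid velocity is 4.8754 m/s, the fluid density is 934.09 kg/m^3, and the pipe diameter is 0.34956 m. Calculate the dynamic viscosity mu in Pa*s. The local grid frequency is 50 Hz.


mu = rho * vel * D / Re
mu = 934.09 * 4.8754 * 0.34956 / 1.6850e+06
mu = 0.00094476 Pa*s


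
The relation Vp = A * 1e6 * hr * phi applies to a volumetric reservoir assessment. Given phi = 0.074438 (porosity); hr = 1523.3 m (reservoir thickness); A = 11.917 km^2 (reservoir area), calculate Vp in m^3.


Vp = A * 1e6 * hr * phi
Vp = 11.917 * 1e6 * 1523.3 * 0.074438
Vp = 1.3513e+09 m^3


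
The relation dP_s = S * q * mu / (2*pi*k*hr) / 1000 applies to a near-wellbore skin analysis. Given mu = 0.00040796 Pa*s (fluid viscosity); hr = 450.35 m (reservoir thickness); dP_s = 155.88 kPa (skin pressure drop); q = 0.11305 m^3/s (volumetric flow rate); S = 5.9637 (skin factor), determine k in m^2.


k = S*q*mu / (2*pi*dP_s*1000*hr)
k = 5.9637*0.11305*0.00040796 / (2*pi*155.88*1000*450.35)
k = 6.2357e-13 m^2


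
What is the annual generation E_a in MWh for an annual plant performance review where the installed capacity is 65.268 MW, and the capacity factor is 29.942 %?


E_a = CF / 100 * cap * 8760
E_a = 29.942 / 100 * 65.268 * 8760
E_a = 1.7119e+05 MWh


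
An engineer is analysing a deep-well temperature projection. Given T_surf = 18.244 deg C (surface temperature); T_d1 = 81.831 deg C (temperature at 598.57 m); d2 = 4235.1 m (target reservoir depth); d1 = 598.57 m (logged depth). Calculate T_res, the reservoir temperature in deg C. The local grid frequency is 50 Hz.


Step 1: grad = (T_d1 - T_surf)/d1 * 1000 = (81.831 - 18.244)/598.57 * 1000 = 106.2315 deg C/km
Step 2: T_res = T_surf + grad*d2/1000 = 18.244 + 106.2315*4235.1/1000 = 468.15 deg C
T_res = 468.15 deg C


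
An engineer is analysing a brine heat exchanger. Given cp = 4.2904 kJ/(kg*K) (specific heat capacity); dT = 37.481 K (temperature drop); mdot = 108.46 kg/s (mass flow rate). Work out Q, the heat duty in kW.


Q = mdot * cp * dT / 1000
Q = 108.46 * 4.2904 * 37.481 / 1000
Q = 17.44129 MW
Convert: 17.44129 MW * 1000.0 = 17441 kW
Q = 17441 kW


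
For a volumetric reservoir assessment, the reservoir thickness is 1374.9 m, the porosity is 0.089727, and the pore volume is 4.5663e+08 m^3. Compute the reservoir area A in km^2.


A = Vp / (1e6 * hr * phi)
A = 4.5663e+08 / (1e6 * 1374.9 * 0.089727)
A = 3.7014 km^2


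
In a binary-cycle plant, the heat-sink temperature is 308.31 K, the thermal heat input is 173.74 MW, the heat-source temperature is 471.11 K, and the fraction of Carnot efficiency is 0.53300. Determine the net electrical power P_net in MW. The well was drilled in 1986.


Step 1: eta = (1 - Tc/Th)*f = (1 - 308.31/471.11)*0.533 = 0.1841871
Step 2: P_net = eta * Q_in = 0.1841871 * 173.74 = 32.001 MW
P_net = 32.001 MW


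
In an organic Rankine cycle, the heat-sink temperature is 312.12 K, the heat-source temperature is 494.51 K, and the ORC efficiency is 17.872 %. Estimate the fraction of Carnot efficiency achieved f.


f = (eta_orc/100) / (1 - Tc/Th)
f = (17.872/100) / (1 - 312.12/494.51)
f = 0.48456


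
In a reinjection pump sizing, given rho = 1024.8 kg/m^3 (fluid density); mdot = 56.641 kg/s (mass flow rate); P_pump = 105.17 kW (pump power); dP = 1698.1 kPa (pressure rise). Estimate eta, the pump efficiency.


eta = mdot * dP / (rho * P_pump)
eta = 56.641 * 1698.1 / (1024.8 * 105.17)
eta = 0.89241


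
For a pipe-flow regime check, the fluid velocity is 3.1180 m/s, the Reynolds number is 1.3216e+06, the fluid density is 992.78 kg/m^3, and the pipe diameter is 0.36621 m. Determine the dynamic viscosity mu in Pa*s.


mu = rho * vel * D / Re
mu = 992.78 * 3.1180 * 0.36621 / 1.3216e+06
mu = 0.00085775 Pa*s


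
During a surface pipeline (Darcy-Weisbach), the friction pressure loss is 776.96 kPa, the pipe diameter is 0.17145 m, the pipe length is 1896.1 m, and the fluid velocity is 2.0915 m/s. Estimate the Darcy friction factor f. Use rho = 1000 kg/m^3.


f = dP*1000 / ((L/D)*(rho*vel^2/2))
f = 776.96*1000 / ((1896.1/0.17145)*(1000*2.0915^2/2))
f = 0.032121


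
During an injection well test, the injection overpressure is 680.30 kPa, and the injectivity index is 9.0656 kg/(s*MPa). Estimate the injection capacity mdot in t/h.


mdot = II * dP / 1000
mdot = 9.0656 * 680.30 / 1000
mdot = 6.167328 kg/s
Convert: 6.167328 kg/s * 3.6 = 22.202 t/h
mdot = 22.202 t/h


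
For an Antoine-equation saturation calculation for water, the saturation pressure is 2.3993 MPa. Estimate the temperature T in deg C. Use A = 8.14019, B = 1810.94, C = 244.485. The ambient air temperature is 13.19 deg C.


T = B / (A - log10(P_sat * 760 / 0.101325)) - C
T = 1810.94 / (8.14019 - log10(2.3993 * 760 / 0.101325)) - 244.485
T = 221.65 deg C


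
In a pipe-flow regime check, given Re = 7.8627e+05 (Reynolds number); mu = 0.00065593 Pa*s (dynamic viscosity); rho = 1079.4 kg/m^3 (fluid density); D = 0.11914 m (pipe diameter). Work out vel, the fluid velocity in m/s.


vel = Re * mu / (rho * D)
vel = 7.8627e+05 * 0.00065593 / (1079.4 * 0.11914)
vel = 4.0104 m/s


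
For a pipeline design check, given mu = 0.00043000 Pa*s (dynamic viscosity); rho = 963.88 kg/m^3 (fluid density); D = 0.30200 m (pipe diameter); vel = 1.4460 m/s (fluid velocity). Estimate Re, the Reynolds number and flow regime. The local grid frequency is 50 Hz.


Step 1: Re = rho*vel*D/mu = 963.88*1.446*0.302/0.00043 = 9.7888e+05
Step 2: Re = 9.7888e+05 > 4000, so flow is turbulent.
Re = 9.7888e+05 (turbulent)


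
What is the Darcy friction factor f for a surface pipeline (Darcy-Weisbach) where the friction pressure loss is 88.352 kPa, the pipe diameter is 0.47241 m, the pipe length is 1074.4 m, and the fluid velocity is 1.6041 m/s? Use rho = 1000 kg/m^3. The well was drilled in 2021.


f = dP*1000 / ((L/D)*(rho*vel^2/2))
f = 88.352*1000 / ((1074.4/0.47241)*(1000*1.6041^2/2))
f = 0.030195


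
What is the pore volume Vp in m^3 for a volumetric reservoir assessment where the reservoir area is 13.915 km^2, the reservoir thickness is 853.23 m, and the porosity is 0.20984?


Vp = A * 1e6 * hr * phi
Vp = 13.915 * 1e6 * 853.23 * 0.20984
Vp = 2.4914e+09 m^3


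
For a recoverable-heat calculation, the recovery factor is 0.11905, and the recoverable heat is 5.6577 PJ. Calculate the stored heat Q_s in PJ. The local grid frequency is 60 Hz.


Q_s = Q_rec / RF
Q_s = 5.6577 / 0.11905
Q_s = 47.524 PJ


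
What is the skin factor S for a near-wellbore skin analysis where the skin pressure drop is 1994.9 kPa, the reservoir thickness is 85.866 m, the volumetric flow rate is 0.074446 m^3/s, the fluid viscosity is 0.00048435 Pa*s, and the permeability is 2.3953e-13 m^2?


S = dP_s * 1000 * 2*pi*k*hr / (q*mu)
S = 1994.9 * 1000 * 2*pi*2.3953e-13*85.866 / (0.074446*0.00048435)
S = 7.1496


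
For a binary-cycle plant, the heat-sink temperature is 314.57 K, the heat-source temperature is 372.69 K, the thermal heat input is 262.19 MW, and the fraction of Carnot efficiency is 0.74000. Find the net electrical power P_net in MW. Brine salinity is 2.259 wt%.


Step 1: eta = (1 - Tc/Th)*f = (1 - 314.57/372.69)*0.74 = 0.1154010
Step 2: P_net = eta * Q_in = 0.1154010 * 262.19 = 30.257 MW
P_net = 30.257 MW


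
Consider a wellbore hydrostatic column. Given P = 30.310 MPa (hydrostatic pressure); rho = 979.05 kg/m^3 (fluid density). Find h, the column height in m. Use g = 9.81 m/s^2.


h = P * 1e6 / (g * rho)
h = 30.310 * 1e6 / (9.81 * 979.05)
h = 3155.8 m


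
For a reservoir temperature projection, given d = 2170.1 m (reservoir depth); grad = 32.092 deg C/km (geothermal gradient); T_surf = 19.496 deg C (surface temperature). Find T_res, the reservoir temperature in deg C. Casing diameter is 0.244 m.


T_res = T_surf + grad * d / 1000
T_res = 19.496 + 32.092 * 2170.1 / 1000
T_res = 89.139 deg C


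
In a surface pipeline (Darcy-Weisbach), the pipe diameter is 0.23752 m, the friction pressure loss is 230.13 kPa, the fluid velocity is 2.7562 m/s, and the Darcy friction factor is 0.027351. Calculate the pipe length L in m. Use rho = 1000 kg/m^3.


L = dP*1000*D / (f*rho*vel^2/2)
L = 230.13*1000*0.23752 / (0.027351*1000*2.7562^2/2)
L = 526.15 m


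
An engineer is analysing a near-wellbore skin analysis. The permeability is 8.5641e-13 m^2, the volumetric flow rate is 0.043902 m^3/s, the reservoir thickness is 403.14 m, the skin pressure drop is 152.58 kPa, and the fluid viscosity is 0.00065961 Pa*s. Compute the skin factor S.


S = dP_s * 1000 * 2*pi*k*hr / (q*mu)
S = 152.58 * 1000 * 2*pi*8.5641e-13*403.14 / (0.043902*0.00065961)
S = 11.430


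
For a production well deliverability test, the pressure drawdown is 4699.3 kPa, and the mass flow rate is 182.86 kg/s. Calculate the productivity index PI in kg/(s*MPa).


PI = mdot * 1000 / dP
PI = 182.86 * 1000 / 4699.3
PI = 38.912 kg/(s*MPa)


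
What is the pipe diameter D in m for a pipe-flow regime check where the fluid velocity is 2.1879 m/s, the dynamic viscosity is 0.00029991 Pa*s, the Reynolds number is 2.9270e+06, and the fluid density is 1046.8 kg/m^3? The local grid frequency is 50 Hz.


D = Re * mu / (rho * vel)
D = 2.9270e+06 * 0.00029991 / (1046.8 * 2.1879)
D = 0.38329 m


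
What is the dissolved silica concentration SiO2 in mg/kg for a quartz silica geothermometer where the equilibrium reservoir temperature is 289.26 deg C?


SiO2 = 10^(5.19 - 1309/(T_eq + 273.15))
SiO2 = 10^(5.19 - 1309/(289.26 + 273.15))
SiO2 = 728.65 mg/kg


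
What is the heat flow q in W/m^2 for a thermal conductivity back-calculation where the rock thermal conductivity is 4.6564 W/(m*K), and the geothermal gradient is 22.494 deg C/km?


q = k * grad / 1000
q = 4.6564 * 22.494 / 1000
q = 0.10474 W/m^2


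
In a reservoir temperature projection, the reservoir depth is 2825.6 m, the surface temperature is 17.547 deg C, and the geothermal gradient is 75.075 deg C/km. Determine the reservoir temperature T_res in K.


T_res = T_surf + grad * d / 1000
T_res = 17.547 + 75.075 * 2825.6 / 1000
T_res = 229.6789 deg C
Convert to K: 229.6789 + 273.15 = 502.83 K
T_res = 502.83 K


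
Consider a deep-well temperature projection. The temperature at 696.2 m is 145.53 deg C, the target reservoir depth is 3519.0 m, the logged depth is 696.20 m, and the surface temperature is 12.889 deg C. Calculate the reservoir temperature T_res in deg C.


Step 1: grad = (T_d1 - T_surf)/d1 * 1000 = (145.53 - 12.889)/696.2 * 1000 = 190.5214 deg C/km
Step 2: T_res = T_surf + grad*d2/1000 = 12.889 + 190.5214*3519.0/1000 = 683.33 deg C
T_res = 683.33 deg C


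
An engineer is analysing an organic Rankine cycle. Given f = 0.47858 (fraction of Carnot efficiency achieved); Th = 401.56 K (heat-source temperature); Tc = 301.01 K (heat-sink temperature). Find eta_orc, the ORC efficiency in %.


eta_orc = (1 - Tc/Th) * f * 100
eta_orc = (1 - 301.01/401.56) * 0.47858 * 100
eta_orc = 11.984 %


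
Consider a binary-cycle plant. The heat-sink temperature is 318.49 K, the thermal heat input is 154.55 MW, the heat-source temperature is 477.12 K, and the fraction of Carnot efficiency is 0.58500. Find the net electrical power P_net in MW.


Step 1: eta = (1 - Tc/Th)*f = (1 - 318.49/477.12)*0.585 = 0.1944973
Step 2: P_net = eta * Q_in = 0.1944973 * 154.55 = 30.060 MW
P_net = 30.060 MW


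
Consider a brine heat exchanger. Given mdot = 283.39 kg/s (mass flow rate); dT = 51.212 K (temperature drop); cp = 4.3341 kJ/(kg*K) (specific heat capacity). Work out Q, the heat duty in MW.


Q = mdot * cp * dT / 1000
Q = 283.39 * 4.3341 * 51.212 / 1000
Q = 62.901 MW


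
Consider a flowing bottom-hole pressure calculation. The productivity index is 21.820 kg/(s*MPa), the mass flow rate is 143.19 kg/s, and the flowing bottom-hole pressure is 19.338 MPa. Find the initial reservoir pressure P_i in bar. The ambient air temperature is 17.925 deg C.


P_i = P_wf + mdot / PI
P_i = 19.338 + 143.19 / 21.820
P_i = 25.90033 MPa
Convert: 25.90033 MPa * 10.0 = 259.00 bar
P_i = 259.00 bar


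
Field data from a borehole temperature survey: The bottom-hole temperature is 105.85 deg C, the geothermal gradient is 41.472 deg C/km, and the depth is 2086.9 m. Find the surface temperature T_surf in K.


T_surf = T_d - grad * d / 1000
T_surf = 105.85 - 41.472 * 2086.9 / 1000
T_surf = 19.30208 deg C
Convert to K: 19.30208 + 273.15 = 292.45 K
T_surf = 292.45 K


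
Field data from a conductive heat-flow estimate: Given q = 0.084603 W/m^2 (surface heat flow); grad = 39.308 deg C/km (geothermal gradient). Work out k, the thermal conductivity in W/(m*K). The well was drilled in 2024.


k = q * 1000 / grad
k = 0.084603 * 1000 / 39.308
k = 2.1523 W/(m*K)


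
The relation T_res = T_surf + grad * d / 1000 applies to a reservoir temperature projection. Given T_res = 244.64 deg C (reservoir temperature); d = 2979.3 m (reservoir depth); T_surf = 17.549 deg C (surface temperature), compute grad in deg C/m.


grad = (T_res - T_surf) / d * 1000
grad = (244.64 - 17.549) / 2979.3 * 1000
grad = 76.22294 deg C/km
Convert: 76.22294 deg C/km * 0.001 = 0.076223 deg C/m
grad = 0.076223 deg C/m


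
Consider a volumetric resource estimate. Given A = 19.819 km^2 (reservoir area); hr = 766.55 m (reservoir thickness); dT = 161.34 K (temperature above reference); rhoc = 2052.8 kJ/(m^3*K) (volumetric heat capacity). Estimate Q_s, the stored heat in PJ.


Step 1: Vr = A*1e6*hr = 19.819*1e6*766.55 = 1.519225e+10 m^3
Step 2: Q_s = Vr*rhoc*dT/1e12 = 1.519225e+10*2052.8*161.34/1e12 = 5031.7 PJ
Q_s = 5031.7 PJ


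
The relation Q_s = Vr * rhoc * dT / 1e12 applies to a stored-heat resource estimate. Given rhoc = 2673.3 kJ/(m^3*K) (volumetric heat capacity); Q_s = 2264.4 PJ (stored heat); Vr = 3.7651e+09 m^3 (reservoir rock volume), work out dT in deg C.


dT = Q_s * 1e12 / (Vr * rhoc)
dT = 2264.4 * 1e12 / (3.7651e+09 * 2673.3)
dT = 224.9722 K
Convert (temperature difference, 1 K = 1 deg C): 224.9722 K = 224.9722 deg C
dT = 224.97 deg C


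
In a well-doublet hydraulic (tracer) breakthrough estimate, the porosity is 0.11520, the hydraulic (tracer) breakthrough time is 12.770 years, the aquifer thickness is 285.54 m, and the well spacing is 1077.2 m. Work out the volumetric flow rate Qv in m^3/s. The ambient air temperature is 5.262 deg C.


Qv = pi*hr*phi*L^2 / (3*t_bt*365.25*86400)
Qv = pi*285.54*0.11520*1077.2^2 / (3*12.770*365.25*86400)
Qv = 0.099185 m^3/s


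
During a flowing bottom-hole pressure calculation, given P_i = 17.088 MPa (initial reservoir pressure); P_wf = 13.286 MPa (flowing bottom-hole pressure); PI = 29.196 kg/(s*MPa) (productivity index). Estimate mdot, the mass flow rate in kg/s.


mdot = (P_i - P_wf) * PI
mdot = (17.088 - 13.286) * 29.196
mdot = 111.00 kg/s


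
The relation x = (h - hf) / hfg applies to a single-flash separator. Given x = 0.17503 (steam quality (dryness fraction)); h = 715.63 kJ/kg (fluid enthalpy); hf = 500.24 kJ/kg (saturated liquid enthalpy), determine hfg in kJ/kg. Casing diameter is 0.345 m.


hfg = (h - hf) / x
hfg = (715.63 - 500.24) / 0.17503
hfg = 1230.6 kJ/kg


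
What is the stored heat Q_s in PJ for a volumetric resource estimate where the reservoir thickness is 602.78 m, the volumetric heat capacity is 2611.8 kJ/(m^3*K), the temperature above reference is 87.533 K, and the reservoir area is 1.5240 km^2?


Step 1: Vr = A*1e6*hr = 1.524*1e6*602.78 = 9.186367e+08 m^3
Step 2: Q_s = Vr*rhoc*dT/1e12 = 9.186367e+08*2611.8*87.533/1e12 = 210.02 PJ
Q_s = 210.02 PJ


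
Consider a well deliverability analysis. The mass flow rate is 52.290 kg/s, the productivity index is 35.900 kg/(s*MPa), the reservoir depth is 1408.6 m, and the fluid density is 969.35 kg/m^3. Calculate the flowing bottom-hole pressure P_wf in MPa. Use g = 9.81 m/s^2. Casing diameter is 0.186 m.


Step 1: P_i = rho*g*h/1e6 = 969.35*9.81*1408.6/1e6 = 13.39483 MPa
Step 2: P_wf = P_i - mdot/PI = 13.39483 - 52.29/35.9 = 11.938 MPa
P_wf = 11.938 MPa


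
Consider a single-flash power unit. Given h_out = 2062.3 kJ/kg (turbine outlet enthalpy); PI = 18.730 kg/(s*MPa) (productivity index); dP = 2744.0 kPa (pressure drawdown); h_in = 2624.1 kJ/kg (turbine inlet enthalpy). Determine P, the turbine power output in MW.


Step 1: mdot = PI * dP / 1000 = 18.73 * 2744.0 / 1000 = 51.39512 kg/s
Step 2: P = mdot*(h_in - h_out)/1000 = 51.39512*(2624.1 - 2062.3)/1000 = 28.874 MW
P = 28.874 MW


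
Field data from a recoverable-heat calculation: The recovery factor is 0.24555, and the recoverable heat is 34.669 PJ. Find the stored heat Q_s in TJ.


Q_s = Q_rec / RF
Q_s = 34.669 / 0.24555
Q_s = 141.1892 PJ
Convert: 141.1892 PJ * 1000.0 = 1.4119e+05 TJ
Q_s = 1.4119e+05 TJ


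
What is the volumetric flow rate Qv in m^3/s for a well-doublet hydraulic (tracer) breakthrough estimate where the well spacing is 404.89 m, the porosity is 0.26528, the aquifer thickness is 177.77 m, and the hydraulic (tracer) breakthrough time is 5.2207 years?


Qv = pi*hr*phi*L^2 / (3*t_bt*365.25*86400)
Qv = pi*177.77*0.26528*404.89^2 / (3*5.2207*365.25*86400)
Qv = 0.049140 m^3/s


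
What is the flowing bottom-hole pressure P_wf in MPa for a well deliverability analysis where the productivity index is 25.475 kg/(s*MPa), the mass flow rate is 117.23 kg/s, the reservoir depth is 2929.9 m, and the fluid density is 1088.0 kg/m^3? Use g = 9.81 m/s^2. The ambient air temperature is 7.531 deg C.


Step 1: P_i = rho*g*h/1e6 = 1088.0*9.81*2929.9/1e6 = 31.27164 MPa
Step 2: P_wf = P_i - mdot/PI = 31.27164 - 117.23/25.475 = 26.670 MPa
P_wf = 26.670 MPa


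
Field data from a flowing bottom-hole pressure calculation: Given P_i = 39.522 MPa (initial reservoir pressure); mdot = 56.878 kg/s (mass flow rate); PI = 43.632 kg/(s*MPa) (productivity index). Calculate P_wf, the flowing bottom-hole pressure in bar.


P_wf = P_i - mdot / PI
P_wf = 39.522 - 56.878 / 43.632
P_wf = 38.21842 MPa
Convert: 38.21842 MPa * 10.0 = 382.18 bar
P_wf = 382.18 bar


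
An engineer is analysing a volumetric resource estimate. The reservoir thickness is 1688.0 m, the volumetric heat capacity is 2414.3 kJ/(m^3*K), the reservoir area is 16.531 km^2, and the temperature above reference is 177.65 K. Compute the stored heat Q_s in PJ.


Step 1: Vr = A*1e6*hr = 16.531*1e6*1688.0 = 2.790433e+10 m^3
Step 2: Q_s = Vr*rhoc*dT/1e12 = 2.790433e+10*2414.3*177.65/1e12 = 11968 PJ
Q_s = 11968 PJ


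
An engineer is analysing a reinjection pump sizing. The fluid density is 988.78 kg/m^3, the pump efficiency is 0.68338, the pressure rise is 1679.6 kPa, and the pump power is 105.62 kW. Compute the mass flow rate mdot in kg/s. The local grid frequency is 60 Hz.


mdot = P_pump * rho * eta / dP
mdot = 105.62 * 988.78 * 0.68338 / 1679.6
mdot = 42.492 kg/s


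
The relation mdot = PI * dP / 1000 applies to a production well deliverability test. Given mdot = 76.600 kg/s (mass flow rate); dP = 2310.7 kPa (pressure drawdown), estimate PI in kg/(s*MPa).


PI = mdot * 1000 / dP
PI = 76.600 * 1000 / 2310.7
PI = 33.150 kg/(s*MPa)


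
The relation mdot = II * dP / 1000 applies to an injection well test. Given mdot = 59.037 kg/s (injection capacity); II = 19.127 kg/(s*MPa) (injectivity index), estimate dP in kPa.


dP = mdot * 1000 / II
dP = 59.037 * 1000 / 19.127
dP = 3086.6 kPa


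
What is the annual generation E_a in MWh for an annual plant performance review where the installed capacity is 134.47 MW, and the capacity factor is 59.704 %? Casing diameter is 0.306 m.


E_a = CF / 100 * cap * 8760
E_a = 59.704 / 100 * 134.47 * 8760
E_a = 7.0329e+05 MWh


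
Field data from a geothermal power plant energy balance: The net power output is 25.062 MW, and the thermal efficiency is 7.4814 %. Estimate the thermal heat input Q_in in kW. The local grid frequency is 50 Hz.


Q_in = W_net / (eta / 100)
Q_in = 25.062 / (7.4814 / 100)
Q_in = 334.9908 MW
Convert: 334.9908 MW * 1000.0 = 3.3499e+05 kW
Q_in = 3.3499e+05 kW


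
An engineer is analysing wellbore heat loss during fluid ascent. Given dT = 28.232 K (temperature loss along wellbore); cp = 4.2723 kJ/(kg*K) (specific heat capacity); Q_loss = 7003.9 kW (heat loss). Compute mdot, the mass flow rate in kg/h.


mdot = Q_loss / (cp * dT)
mdot = 7003.9 / (4.2723 * 28.232)
mdot = 58.06796 kg/s
Convert: 58.06796 kg/s * 3600.0 = 2.0904e+05 kg/h
mdot = 2.0904e+05 kg/h


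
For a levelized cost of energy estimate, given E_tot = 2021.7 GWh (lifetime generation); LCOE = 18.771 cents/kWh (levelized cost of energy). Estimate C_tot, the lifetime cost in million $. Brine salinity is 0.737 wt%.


C_tot = LCOE / 100 * E_tot
C_tot = 18.771 / 100 * 2021.7
C_tot = 379.49 million $


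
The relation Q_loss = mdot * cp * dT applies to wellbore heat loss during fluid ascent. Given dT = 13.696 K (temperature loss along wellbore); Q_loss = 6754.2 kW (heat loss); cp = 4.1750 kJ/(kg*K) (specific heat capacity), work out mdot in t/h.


mdot = Q_loss / (cp * dT)
mdot = 6754.2 / (4.1750 * 13.696)
mdot = 118.1201 kg/s
Convert: 118.1201 kg/s * 3.6 = 425.23 t/h
mdot = 425.23 t/h


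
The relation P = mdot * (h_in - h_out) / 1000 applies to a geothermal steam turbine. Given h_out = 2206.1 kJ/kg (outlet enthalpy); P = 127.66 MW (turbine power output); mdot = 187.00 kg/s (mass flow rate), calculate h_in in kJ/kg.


h_in = h_out + P * 1000 / mdot
h_in = 2206.1 + 127.66 * 1000 / 187.00
h_in = 2888.8 kJ/kg


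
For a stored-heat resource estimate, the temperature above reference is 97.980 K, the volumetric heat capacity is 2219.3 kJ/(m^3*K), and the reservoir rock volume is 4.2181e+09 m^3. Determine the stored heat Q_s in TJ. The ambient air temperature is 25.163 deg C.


Q_s = Vr * rhoc * dT / 1e12
Q_s = 4.2181e+09 * 2219.3 * 97.980 / 1e12
Q_s = 917.2132 PJ
Convert: 917.2132 PJ * 1000.0 = 9.1721e+05 TJ
Q_s = 9.1721e+05 TJ


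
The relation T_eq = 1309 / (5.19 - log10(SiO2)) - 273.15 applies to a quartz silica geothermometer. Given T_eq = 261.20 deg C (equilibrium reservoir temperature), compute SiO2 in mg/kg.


SiO2 = 10^(5.19 - 1309/(T_eq + 273.15))
SiO2 = 10^(5.19 - 1309/(261.20 + 273.15))
SiO2 = 549.91 mg/kg
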